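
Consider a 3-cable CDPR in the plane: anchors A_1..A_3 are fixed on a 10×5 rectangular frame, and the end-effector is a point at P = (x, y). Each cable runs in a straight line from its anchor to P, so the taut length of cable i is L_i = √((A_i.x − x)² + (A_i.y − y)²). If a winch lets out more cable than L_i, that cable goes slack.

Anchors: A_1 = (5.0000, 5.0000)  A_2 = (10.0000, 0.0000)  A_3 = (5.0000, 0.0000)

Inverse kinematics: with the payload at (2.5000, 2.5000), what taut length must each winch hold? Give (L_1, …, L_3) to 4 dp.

L_1 = √((5.0000−2.5000)² + (5.0000−2.5000)²) = 3.5355
L_2 = √((10.0000−2.5000)² + (0.0000−2.5000)²) = 7.9057
L_3 = √((5.0000−2.5000)² + (0.0000−2.5000)²) = 3.5355

(3.5355, 7.9057, 3.5355)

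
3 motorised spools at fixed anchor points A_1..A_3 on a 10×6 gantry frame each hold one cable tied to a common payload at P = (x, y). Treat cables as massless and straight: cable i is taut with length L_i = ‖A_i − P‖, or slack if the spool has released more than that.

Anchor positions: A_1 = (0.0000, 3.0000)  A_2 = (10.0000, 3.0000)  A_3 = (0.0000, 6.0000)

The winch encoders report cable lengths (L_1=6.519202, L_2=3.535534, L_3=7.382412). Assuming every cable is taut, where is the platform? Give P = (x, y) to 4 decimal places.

(6.5000, 2.5000)

circle eqns → linear via eq_j − eq_1; set c_j = A_j·A_j − L_j²
c_1 = 0.0000+9.0000−42.5000 = -33.5000
-20.0000·x + 0.0000·y = c_1−c_2 = -130.0000
0.0000·x − 6.0000·y = c_1−c_3 = -15.0000
solve first two rows → x=6.5000, y=2.5000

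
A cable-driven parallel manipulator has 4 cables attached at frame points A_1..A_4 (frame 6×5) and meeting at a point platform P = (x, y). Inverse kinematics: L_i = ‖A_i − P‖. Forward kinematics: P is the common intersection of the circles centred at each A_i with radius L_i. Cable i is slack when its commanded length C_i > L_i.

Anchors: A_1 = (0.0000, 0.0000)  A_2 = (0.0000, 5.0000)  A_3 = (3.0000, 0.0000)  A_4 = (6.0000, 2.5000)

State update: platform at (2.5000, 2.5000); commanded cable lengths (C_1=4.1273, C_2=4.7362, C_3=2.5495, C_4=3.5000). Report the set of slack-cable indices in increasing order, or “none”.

i=1: geometric 3.5355 vs commanded 4.1273 ⇒ slack
i=2: geometric 3.5355 vs commanded 4.7362 ⇒ slack
i=3: geometric 2.5495 vs commanded 2.5495 ⇒ taut
i=4: geometric 3.5000 vs commanded 3.5000 ⇒ taut

1, 2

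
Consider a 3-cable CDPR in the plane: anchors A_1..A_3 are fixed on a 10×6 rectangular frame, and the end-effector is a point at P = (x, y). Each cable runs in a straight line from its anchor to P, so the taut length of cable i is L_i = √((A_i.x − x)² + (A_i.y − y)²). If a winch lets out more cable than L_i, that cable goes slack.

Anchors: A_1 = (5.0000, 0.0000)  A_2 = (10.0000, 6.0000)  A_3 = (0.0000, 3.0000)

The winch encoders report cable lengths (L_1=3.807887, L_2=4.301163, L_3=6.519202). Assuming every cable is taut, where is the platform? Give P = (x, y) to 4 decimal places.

(6.5000, 3.5000)

each cable: (A_i−P)·(A_i−P) = L_i²; let q_i = ‖A_i‖²−L_i²
q_1 = 25.0000+0.0000−14.5000 = 10.5000
row 1: -10.0000x − 12.0000y = -107.0000  (q_2=117.5000)
row 2: 10.0000x − 6.0000y = 44.0000  (q_3=-33.5000)
Cramer on rows 1–2 → x = 6.5000, y = 3.5000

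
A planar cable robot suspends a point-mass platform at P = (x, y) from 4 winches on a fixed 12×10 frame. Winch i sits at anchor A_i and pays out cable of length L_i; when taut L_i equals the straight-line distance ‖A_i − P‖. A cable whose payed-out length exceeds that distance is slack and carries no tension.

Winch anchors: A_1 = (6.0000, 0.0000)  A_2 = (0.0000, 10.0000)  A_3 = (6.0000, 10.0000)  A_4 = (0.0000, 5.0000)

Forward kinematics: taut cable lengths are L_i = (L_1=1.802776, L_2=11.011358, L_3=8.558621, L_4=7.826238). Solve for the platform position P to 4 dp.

(7.0000, 1.5000)

expand ‖A_i−P‖²=L_i² and subtract eq 1 (k_i ≔ ‖A_i‖²−L_i²)
k_1 = 36.0000+0.0000−3.2500 = 32.7500
eq1−eq2 → [12.0000  -20.0000]·P = 54.0000
eq1−eq3 → [0.0000  -20.0000]·P = -30.0000
eq1−eq4 → [12.0000  -10.0000]·P = 69.0000
2×2 solve → P = (7.0000, 1.5000)
check cable 4: ‖A_4−P‖² = 61.2500 ≈ L_4² = 61.2500 ✓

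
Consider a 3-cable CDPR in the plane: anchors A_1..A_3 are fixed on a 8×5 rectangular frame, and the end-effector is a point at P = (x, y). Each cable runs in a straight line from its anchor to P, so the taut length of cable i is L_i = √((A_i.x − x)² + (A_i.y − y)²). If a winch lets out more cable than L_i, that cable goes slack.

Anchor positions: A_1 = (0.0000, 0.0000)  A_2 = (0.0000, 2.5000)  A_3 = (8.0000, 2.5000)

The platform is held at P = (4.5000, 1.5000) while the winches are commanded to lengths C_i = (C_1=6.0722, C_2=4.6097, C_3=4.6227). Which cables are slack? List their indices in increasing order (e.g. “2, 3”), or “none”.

1, 3

cable 1: √((-4.5000)²+(-1.5000)²)=4.7434, C_1=6.0722: slack
cable 2: √((-4.5000)²+(1.0000)²)=4.6098, C_2=4.6097: taut
cable 3: √((3.5000)²+(1.0000)²)=3.6401, C_3=4.6227: slack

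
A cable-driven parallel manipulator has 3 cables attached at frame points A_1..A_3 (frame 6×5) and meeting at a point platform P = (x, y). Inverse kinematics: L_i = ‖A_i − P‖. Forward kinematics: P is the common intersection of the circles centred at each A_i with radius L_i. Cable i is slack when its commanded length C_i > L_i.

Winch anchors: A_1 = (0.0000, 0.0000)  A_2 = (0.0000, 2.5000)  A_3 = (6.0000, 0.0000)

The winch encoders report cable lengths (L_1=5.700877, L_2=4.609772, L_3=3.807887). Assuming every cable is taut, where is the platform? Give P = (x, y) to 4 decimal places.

each cable: (A_i−P)·(A_i−P) = L_i²; let k_i = ‖A_i‖²−L_i²
k_1 = 0.0000+0.0000−32.5000 = -32.5000
row 1: 0.0000x − 5.0000y = -17.5000  (k_2=-15.0000)
row 2: -12.0000x + 0.0000y = -54.0000  (k_3=21.5000)
Cramer on rows 1–2 → x = 4.5000, y = 3.5000

(4.5000, 3.5000)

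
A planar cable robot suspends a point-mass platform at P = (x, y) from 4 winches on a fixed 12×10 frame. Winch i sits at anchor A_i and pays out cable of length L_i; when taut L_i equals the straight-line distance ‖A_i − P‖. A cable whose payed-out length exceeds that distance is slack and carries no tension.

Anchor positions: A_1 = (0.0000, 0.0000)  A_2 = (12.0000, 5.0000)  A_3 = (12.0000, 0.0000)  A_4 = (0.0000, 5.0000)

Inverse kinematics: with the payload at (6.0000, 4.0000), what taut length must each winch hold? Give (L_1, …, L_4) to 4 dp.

cable 1: Δx=-6.0000, Δy=-4.0000; L_1 = √(Δx²+Δy²) = 7.2111
cable 2: Δx=6.0000, Δy=1.0000; L_2 = √(Δx²+Δy²) = 6.0828
cable 3: Δx=6.0000, Δy=-4.0000; L_3 = √(Δx²+Δy²) = 7.2111
cable 4: Δx=-6.0000, Δy=1.0000; L_4 = √(Δx²+Δy²) = 6.0828

(7.2111, 6.0828, 7.2111, 6.0828)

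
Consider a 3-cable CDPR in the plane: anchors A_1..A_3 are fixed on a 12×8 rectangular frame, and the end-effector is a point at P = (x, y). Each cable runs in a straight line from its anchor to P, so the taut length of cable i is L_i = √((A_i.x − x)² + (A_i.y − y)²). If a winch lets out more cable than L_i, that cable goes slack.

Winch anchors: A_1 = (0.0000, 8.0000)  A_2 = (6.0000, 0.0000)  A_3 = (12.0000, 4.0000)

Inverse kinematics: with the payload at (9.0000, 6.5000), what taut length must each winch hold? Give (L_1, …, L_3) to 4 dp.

L_1 = √((0.0000−9.0000)² + (8.0000−6.5000)²) = 9.1241
L_2 = √((6.0000−9.0000)² + (0.0000−6.5000)²) = 7.1589
L_3 = √((12.0000−9.0000)² + (4.0000−6.5000)²) = 3.9051

(9.1241, 7.1589, 3.9051)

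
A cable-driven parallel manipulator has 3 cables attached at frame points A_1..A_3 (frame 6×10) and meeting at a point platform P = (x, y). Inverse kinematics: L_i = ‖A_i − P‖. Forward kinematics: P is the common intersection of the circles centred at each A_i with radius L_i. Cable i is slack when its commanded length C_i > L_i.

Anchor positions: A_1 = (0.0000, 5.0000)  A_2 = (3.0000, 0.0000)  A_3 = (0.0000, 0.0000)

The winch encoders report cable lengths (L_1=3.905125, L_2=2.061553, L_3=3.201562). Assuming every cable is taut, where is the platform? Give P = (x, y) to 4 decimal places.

(2.5000, 2.0000)

expand ‖A_i−P‖²=L_i² and subtract eq 1 (c_i ≔ ‖A_i‖²−L_i²)
c_1 = 0.0000+25.0000−15.2500 = 9.7500
eq1−eq2 → [-6.0000  10.0000]·P = 5.0000
eq1−eq3 → [0.0000  10.0000]·P = 20.0000
2×2 solve → P = (2.5000, 2.0000)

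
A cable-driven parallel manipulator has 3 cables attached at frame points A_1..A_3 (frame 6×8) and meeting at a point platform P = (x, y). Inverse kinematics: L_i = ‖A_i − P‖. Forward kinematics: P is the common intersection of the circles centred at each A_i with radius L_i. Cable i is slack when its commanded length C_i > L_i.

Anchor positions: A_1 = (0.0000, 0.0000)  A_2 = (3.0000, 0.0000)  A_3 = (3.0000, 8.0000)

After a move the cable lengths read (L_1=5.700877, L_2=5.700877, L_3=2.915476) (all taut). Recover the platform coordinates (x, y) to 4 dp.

(1.5000, 5.5000)

circle eqns → linear via eq_j − eq_1; set c_j = A_j·A_j − L_j²
c_1 = 0.0000+0.0000−32.5000 = -32.5000
-6.0000·x + 0.0000·y = c_1−c_2 = -9.0000
-6.0000·x − 16.0000·y = c_1−c_3 = -97.0000
solve first two rows → x=1.5000, y=5.5000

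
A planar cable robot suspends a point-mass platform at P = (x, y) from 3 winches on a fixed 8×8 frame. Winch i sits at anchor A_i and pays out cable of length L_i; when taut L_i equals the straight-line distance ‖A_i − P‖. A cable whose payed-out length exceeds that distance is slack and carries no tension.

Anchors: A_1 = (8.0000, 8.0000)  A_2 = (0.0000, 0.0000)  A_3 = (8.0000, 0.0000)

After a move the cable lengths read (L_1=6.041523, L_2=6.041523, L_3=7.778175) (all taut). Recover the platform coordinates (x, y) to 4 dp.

each cable: (A_i−P)·(A_i−P) = L_i²; let q_i = ‖A_i‖²−L_i²
q_1 = 64.0000+64.0000−36.5000 = 91.5000
row 1: 16.0000x + 16.0000y = 128.0000  (q_2=-36.5000)
row 2: 0.0000x + 16.0000y = 88.0000  (q_3=3.5000)
Cramer on rows 1–2 → x = 2.5000, y = 5.5000

(2.5000, 5.5000)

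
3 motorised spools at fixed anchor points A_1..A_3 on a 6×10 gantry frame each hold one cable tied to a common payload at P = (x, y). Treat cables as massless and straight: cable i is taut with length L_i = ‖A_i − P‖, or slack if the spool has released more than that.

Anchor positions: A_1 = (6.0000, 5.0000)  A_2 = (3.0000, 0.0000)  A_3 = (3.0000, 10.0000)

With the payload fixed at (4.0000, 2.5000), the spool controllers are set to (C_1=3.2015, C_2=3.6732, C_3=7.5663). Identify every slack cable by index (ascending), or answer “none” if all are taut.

i=1: geometric 3.2016 vs commanded 3.2015 ⇒ taut
i=2: geometric 2.6926 vs commanded 3.6732 ⇒ slack
i=3: geometric 7.5664 vs commanded 7.5663 ⇒ taut

2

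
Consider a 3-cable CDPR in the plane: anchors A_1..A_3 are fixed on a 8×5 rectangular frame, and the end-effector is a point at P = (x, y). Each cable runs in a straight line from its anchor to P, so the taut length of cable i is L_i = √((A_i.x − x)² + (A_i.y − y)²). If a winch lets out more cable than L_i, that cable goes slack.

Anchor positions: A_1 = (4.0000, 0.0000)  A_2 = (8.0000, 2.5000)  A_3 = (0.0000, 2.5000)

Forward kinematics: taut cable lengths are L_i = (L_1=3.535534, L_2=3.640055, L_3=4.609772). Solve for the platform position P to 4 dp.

(4.5000, 3.5000)

circle eqns → linear via eq_j − eq_1; set c_j = A_j·A_j − L_j²
c_1 = 16.0000+0.0000−12.5000 = 3.5000
-8.0000·x − 5.0000·y = c_1−c_2 = -53.5000
8.0000·x − 5.0000·y = c_1−c_3 = 18.5000
solve first two rows → x=4.5000, y=3.5000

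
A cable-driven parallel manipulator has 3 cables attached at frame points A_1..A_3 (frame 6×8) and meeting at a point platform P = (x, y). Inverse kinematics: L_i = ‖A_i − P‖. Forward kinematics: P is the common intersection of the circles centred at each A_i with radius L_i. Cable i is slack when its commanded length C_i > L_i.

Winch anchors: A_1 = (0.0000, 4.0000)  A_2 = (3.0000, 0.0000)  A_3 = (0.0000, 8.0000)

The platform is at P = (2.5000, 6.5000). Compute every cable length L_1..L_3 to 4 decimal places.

(3.5355, 6.5192, 2.9155)

cable 1: Δx=-2.5000, Δy=-2.5000; L_1 = √(Δx²+Δy²) = 3.5355
cable 2: Δx=0.5000, Δy=-6.5000; L_2 = √(Δx²+Δy²) = 6.5192
cable 3: Δx=-2.5000, Δy=1.5000; L_3 = √(Δx²+Δy²) = 2.9155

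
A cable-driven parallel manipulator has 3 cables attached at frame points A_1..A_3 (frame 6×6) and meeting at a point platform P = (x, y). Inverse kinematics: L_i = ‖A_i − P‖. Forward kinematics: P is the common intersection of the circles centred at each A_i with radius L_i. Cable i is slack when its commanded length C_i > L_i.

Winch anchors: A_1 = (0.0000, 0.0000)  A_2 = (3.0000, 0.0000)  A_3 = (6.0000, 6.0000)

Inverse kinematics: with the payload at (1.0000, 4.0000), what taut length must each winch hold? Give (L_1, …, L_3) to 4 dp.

(4.1231, 4.4721, 5.3852)

L_1 = √((0.0000−1.0000)² + (0.0000−4.0000)²) = 4.1231
L_2 = √((3.0000−1.0000)² + (0.0000−4.0000)²) = 4.4721
L_3 = √((6.0000−1.0000)² + (6.0000−4.0000)²) = 5.3852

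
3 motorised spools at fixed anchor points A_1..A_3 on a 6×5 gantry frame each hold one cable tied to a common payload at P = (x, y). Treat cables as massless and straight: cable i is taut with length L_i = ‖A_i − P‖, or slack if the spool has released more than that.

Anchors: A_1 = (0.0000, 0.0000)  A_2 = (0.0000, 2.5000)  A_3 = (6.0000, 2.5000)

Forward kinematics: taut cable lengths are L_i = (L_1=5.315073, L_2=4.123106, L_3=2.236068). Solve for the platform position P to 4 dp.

each cable: (A_i−P)·(A_i−P) = L_i²; let k_i = ‖A_i‖²−L_i²
k_1 = 0.0000+0.0000−28.2500 = -28.2500
row 1: 0.0000x − 5.0000y = -17.5000  (k_2=-10.7500)
row 2: -12.0000x − 5.0000y = -65.5000  (k_3=37.2500)
Cramer on rows 1–2 → x = 4.0000, y = 3.5000

(4.0000, 3.5000)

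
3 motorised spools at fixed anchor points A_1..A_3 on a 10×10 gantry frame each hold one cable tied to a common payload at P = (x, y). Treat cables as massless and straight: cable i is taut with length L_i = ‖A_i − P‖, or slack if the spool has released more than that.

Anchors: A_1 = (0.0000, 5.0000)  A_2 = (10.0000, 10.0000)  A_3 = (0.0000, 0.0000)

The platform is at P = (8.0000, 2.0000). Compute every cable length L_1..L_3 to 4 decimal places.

(8.5440, 8.2462, 8.2462)

L_1 = √((0.0000−8.0000)² + (5.0000−2.0000)²) = 8.5440
L_2 = √((10.0000−8.0000)² + (10.0000−2.0000)²) = 8.2462
L_3 = √((0.0000−8.0000)² + (0.0000−2.0000)²) = 8.2462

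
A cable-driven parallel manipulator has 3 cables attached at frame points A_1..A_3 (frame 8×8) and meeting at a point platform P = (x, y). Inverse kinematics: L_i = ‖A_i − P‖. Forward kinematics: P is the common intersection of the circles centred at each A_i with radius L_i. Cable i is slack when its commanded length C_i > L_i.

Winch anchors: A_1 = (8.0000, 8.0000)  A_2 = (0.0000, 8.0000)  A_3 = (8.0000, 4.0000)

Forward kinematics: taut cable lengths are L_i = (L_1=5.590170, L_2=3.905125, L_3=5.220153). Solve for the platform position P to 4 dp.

circle eqns → linear via eq_j − eq_1; set q_j = A_j·A_j − L_j²
q_1 = 64.0000+64.0000−31.2500 = 96.7500
16.0000·x + 0.0000·y = q_1−q_2 = 48.0000
0.0000·x + 8.0000·y = q_1−q_3 = 44.0000
solve first two rows → x=3.0000, y=5.5000

(3.0000, 5.5000)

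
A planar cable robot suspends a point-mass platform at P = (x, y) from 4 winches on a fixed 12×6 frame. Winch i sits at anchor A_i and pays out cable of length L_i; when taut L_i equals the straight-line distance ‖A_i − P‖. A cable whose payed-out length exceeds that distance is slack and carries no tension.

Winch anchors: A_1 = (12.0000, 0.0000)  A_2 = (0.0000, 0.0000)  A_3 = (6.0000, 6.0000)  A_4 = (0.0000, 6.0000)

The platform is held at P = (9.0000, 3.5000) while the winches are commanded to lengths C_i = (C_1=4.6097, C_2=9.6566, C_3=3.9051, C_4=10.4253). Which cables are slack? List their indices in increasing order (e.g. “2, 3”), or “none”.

4

cable 1: L_1 = ‖A_1−P‖ = 4.6098;  C_1 = 4.6097 → taut
cable 2: L_2 = ‖A_2−P‖ = 9.6566;  C_2 = 9.6566 → taut
cable 3: L_3 = ‖A_3−P‖ = 3.9051;  C_3 = 3.9051 → taut
cable 4: L_4 = ‖A_4−P‖ = 9.3408;  C_4 = 10.4253 → slack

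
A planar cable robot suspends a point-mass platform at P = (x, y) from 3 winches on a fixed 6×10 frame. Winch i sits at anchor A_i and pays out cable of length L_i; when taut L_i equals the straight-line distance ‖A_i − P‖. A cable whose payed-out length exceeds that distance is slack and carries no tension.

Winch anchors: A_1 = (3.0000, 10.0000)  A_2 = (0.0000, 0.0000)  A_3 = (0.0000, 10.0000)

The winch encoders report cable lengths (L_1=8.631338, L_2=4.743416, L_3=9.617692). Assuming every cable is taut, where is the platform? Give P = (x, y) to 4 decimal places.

(4.5000, 1.5000)

circle eqns → linear via eq_j − eq_1; set k_j = A_j·A_j − L_j²
k_1 = 9.0000+100.0000−74.5000 = 34.5000
6.0000·x + 20.0000·y = k_1−k_2 = 57.0000
6.0000·x + 0.0000·y = k_1−k_3 = 27.0000
solve first two rows → x=4.5000, y=1.5000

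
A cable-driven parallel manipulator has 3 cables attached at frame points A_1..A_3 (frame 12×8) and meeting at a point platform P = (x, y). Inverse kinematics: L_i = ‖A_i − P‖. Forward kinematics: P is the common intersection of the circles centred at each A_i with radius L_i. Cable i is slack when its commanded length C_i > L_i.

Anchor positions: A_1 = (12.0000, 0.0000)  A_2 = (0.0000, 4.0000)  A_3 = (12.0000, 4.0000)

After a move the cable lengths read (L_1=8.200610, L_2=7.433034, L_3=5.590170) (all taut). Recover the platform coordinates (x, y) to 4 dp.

each cable: (A_i−P)·(A_i−P) = L_i²; let k_i = ‖A_i‖²−L_i²
k_1 = 144.0000+0.0000−67.2500 = 76.7500
row 1: 24.0000x − 8.0000y = 116.0000  (k_2=-39.2500)
row 2: 0.0000x − 8.0000y = -52.0000  (k_3=128.7500)
Cramer on rows 1–2 → x = 7.0000, y = 6.5000

(7.0000, 6.5000)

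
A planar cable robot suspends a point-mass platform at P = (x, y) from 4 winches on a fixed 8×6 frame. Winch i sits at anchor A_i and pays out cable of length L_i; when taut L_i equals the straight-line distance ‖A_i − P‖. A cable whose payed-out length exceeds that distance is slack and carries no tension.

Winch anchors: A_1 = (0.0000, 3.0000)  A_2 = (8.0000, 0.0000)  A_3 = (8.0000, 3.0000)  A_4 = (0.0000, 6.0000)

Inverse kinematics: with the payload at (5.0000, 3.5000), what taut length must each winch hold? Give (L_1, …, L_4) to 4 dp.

L_1 = √((0.0000−5.0000)² + (3.0000−3.5000)²) = 5.0249
L_2 = √((8.0000−5.0000)² + (0.0000−3.5000)²) = 4.6098
L_3 = √((8.0000−5.0000)² + (3.0000−3.5000)²) = 3.0414
L_4 = √((0.0000−5.0000)² + (6.0000−3.5000)²) = 5.5902

(5.0249, 4.6098, 3.0414, 5.5902)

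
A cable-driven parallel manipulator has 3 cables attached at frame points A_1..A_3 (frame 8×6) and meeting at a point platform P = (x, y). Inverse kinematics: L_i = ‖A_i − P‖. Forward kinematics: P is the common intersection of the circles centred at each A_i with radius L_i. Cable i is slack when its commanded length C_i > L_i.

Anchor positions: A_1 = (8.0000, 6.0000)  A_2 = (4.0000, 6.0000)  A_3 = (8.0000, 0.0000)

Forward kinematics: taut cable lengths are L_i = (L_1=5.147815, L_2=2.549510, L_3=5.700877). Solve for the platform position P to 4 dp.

circle eqns → linear via eq_j − eq_1; set k_j = A_j·A_j − L_j²
k_1 = 64.0000+36.0000−26.5000 = 73.5000
8.0000·x + 0.0000·y = k_1−k_2 = 28.0000
0.0000·x + 12.0000·y = k_1−k_3 = 42.0000
solve first two rows → x=3.5000, y=3.5000

(3.5000, 3.5000)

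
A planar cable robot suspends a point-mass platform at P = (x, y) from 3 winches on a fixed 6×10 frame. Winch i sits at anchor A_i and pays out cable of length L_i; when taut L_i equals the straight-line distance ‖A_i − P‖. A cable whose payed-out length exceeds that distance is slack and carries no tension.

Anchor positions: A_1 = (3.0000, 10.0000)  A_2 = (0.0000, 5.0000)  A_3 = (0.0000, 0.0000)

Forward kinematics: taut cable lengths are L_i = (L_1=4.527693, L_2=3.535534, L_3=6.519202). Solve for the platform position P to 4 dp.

(3.5000, 5.5000)

each cable: (A_i−P)·(A_i−P) = L_i²; let c_i = ‖A_i‖²−L_i²
c_1 = 9.0000+100.0000−20.5000 = 88.5000
row 1: 6.0000x + 10.0000y = 76.0000  (c_2=12.5000)
row 2: 6.0000x + 20.0000y = 131.0000  (c_3=-42.5000)
Cramer on rows 1–2 → x = 3.5000, y = 5.5000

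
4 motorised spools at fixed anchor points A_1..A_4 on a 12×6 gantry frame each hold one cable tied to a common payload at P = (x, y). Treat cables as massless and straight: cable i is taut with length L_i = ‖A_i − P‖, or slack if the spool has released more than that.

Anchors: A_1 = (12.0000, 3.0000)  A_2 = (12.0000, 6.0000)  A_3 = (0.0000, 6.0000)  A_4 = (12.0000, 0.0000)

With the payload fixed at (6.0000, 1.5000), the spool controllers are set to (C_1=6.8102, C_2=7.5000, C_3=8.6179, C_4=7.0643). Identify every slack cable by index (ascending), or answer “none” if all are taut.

1, 3, 4

cable 1: L_1 = ‖A_1−P‖ = 6.1847;  C_1 = 6.8102 → slack
cable 2: L_2 = ‖A_2−P‖ = 7.5000;  C_2 = 7.5000 → taut
cable 3: L_3 = ‖A_3−P‖ = 7.5000;  C_3 = 8.6179 → slack
cable 4: L_4 = ‖A_4−P‖ = 6.1847;  C_4 = 7.0643 → slack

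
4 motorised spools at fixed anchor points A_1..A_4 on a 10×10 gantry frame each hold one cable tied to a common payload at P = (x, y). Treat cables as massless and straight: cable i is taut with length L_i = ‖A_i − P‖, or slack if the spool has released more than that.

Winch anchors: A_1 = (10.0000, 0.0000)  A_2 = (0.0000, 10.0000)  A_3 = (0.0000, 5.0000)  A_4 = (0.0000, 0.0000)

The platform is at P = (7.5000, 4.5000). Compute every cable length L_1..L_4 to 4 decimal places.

(5.1478, 9.3005, 7.5166, 8.7464)

L_1 = √((10.0000−7.5000)² + (0.0000−4.5000)²) = 5.1478
L_2 = √((0.0000−7.5000)² + (10.0000−4.5000)²) = 9.3005
L_3 = √((0.0000−7.5000)² + (5.0000−4.5000)²) = 7.5166
L_4 = √((0.0000−7.5000)² + (0.0000−4.5000)²) = 8.7464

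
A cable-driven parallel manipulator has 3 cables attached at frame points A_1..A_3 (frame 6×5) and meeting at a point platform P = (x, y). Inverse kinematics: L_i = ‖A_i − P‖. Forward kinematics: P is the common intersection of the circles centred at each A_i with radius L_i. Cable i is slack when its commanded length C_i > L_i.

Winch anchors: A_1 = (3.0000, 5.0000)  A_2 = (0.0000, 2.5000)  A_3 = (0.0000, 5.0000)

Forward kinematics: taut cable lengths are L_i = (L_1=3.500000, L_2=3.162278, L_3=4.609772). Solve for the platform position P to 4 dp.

expand ‖A_i−P‖²=L_i² and subtract eq 1 (q_i ≔ ‖A_i‖²−L_i²)
q_1 = 9.0000+25.0000−12.2500 = 21.7500
eq1−eq2 → [6.0000  5.0000]·P = 25.5000
eq1−eq3 → [6.0000  0.0000]·P = 18.0000
2×2 solve → P = (3.0000, 1.5000)

(3.0000, 1.5000)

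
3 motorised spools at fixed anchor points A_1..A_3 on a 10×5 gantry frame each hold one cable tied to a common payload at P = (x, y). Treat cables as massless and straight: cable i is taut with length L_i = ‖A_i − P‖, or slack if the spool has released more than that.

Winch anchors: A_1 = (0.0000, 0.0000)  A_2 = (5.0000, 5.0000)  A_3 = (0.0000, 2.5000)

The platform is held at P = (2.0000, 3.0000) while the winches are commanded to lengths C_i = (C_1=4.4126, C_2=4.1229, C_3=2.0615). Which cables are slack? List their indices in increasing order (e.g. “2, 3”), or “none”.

i=1: geometric 3.6056 vs commanded 4.4126 ⇒ slack
i=2: geometric 3.6056 vs commanded 4.1229 ⇒ slack
i=3: geometric 2.0616 vs commanded 2.0615 ⇒ taut

1, 2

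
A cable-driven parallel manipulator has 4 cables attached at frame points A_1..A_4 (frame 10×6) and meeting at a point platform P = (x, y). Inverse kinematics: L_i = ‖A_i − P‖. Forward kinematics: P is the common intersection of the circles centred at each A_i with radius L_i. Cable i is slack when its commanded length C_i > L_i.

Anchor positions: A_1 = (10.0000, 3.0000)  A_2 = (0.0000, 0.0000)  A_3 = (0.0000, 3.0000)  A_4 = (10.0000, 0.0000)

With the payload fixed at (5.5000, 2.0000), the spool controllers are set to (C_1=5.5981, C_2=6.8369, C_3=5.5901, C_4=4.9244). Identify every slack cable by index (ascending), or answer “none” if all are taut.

cable 1: √((4.5000)²+(1.0000)²)=4.6098, C_1=5.5981: slack
cable 2: √((-5.5000)²+(-2.0000)²)=5.8523, C_2=6.8369: slack
cable 3: √((-5.5000)²+(1.0000)²)=5.5902, C_3=5.5901: taut
cable 4: √((4.5000)²+(-2.0000)²)=4.9244, C_4=4.9244: taut

1, 2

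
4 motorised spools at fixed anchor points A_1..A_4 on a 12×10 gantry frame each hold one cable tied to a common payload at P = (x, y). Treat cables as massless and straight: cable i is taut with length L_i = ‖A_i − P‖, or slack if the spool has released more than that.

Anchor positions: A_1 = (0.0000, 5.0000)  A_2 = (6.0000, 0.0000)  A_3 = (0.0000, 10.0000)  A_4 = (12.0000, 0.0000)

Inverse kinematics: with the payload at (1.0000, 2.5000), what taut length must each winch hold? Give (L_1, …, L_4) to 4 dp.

(2.6926, 5.5902, 7.5664, 11.2805)

L_1: Δ = A_1−P = (-1.0000, 2.5000) → ‖Δ‖ = √7.2500 = 2.6926
L_2: Δ = A_2−P = (5.0000, -2.5000) → ‖Δ‖ = √31.2500 = 5.5902
L_3: Δ = A_3−P = (-1.0000, 7.5000) → ‖Δ‖ = √57.2500 = 7.5664
L_4: Δ = A_4−P = (11.0000, -2.5000) → ‖Δ‖ = √127.2500 = 11.2805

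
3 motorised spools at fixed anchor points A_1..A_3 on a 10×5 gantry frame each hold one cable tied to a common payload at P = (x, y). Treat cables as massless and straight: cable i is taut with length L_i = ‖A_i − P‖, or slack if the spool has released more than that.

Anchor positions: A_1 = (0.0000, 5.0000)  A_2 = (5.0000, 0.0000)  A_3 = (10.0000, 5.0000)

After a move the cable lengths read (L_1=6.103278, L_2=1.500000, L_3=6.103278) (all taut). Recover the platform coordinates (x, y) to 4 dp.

(5.0000, 1.5000)

circle eqns → linear via eq_j − eq_1; set k_j = A_j·A_j − L_j²
k_1 = 0.0000+25.0000−37.2500 = -12.2500
-10.0000·x + 10.0000·y = k_1−k_2 = -35.0000
-20.0000·x + 0.0000·y = k_1−k_3 = -100.0000
solve first two rows → x=5.0000, y=1.5000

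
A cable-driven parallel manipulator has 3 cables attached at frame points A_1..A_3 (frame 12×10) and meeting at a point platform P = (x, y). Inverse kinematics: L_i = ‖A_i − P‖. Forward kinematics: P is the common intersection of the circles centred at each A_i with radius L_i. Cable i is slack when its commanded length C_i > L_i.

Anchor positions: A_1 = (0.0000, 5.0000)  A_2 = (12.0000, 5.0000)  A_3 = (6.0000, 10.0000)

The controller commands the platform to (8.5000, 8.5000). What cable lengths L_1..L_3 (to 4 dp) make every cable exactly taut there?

L_1: Δ = A_1−P = (-8.5000, -3.5000) → ‖Δ‖ = √84.5000 = 9.1924
L_2: Δ = A_2−P = (3.5000, -3.5000) → ‖Δ‖ = √24.5000 = 4.9497
L_3: Δ = A_3−P = (-2.5000, 1.5000) → ‖Δ‖ = √8.5000 = 2.9155

(9.1924, 4.9497, 2.9155)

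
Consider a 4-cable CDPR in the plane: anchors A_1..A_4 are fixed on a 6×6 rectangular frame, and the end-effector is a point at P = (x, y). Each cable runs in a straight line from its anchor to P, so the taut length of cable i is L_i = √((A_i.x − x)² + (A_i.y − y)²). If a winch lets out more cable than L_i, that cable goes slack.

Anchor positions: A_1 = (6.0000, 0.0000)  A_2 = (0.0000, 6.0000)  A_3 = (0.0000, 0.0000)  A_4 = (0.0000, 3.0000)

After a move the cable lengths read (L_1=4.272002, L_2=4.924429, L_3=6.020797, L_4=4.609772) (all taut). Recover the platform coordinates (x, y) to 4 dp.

circle eqns → linear via eq_j − eq_1; set k_j = A_j·A_j − L_j²
k_1 = 36.0000+0.0000−18.2500 = 17.7500
12.0000·x − 12.0000·y = k_1−k_2 = 6.0000
12.0000·x + 0.0000·y = k_1−k_3 = 54.0000
12.0000·x − 6.0000·y = k_1−k_4 = 30.0000
solve first two rows → x=4.5000, y=4.0000
check cable 4: ‖A_4−P‖² = 21.2500 ≈ L_4² = 21.2500 ✓

(4.5000, 4.0000)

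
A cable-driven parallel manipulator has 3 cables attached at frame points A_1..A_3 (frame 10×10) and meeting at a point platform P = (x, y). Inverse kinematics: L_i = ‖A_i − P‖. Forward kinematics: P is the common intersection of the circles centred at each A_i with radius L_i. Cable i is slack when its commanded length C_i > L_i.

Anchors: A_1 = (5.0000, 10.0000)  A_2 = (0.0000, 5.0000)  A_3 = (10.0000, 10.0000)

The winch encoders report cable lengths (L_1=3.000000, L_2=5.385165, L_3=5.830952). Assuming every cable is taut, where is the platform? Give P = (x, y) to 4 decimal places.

(5.0000, 7.0000)

circle eqns → linear via eq_j − eq_1; set c_j = A_j·A_j − L_j²
c_1 = 25.0000+100.0000−9.0000 = 116.0000
10.0000·x + 10.0000·y = c_1−c_2 = 120.0000
-10.0000·x + 0.0000·y = c_1−c_3 = -50.0000
solve first two rows → x=5.0000, y=7.0000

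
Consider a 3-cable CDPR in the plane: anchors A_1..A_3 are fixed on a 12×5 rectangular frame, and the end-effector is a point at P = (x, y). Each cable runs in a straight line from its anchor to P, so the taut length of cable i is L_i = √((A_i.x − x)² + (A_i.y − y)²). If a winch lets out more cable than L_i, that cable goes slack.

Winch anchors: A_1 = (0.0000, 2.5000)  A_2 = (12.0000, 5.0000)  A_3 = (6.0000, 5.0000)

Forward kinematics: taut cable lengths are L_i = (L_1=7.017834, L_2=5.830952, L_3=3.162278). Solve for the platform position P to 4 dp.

(7.0000, 2.0000)

expand ‖A_i−P‖²=L_i² and subtract eq 1 (q_i ≔ ‖A_i‖²−L_i²)
q_1 = 0.0000+6.2500−49.2500 = -43.0000
eq1−eq2 → [-24.0000  -5.0000]·P = -178.0000
eq1−eq3 → [-12.0000  -5.0000]·P = -94.0000
2×2 solve → P = (7.0000, 2.0000)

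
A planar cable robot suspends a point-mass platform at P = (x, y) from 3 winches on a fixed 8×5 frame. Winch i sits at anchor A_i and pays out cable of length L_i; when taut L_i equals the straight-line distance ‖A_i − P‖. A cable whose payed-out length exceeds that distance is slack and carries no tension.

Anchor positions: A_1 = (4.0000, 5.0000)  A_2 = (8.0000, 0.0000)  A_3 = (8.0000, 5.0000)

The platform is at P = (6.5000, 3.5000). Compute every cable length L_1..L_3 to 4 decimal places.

(2.9155, 3.8079, 2.1213)

cable 1: Δx=-2.5000, Δy=1.5000; L_1 = √(Δx²+Δy²) = 2.9155
cable 2: Δx=1.5000, Δy=-3.5000; L_2 = √(Δx²+Δy²) = 3.8079
cable 3: Δx=1.5000, Δy=1.5000; L_3 = √(Δx²+Δy²) = 2.1213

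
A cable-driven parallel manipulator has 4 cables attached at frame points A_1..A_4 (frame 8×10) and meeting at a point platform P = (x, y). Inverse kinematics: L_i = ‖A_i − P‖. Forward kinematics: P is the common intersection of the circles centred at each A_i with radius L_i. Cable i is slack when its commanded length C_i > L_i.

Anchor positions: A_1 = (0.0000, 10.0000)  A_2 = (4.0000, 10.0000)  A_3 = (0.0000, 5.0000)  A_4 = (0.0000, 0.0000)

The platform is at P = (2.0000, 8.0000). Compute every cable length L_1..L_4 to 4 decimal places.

(2.8284, 2.8284, 3.6056, 8.2462)

cable 1: Δx=-2.0000, Δy=2.0000; L_1 = √(Δx²+Δy²) = 2.8284
cable 2: Δx=2.0000, Δy=2.0000; L_2 = √(Δx²+Δy²) = 2.8284
cable 3: Δx=-2.0000, Δy=-3.0000; L_3 = √(Δx²+Δy²) = 3.6056
cable 4: Δx=-2.0000, Δy=-8.0000; L_4 = √(Δx²+Δy²) = 8.2462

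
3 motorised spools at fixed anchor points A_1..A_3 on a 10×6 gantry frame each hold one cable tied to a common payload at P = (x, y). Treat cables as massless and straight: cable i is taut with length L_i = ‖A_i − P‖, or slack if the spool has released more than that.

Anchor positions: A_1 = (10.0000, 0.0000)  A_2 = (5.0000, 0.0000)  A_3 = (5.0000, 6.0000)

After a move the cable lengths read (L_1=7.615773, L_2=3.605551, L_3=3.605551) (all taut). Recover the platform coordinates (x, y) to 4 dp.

each cable: (A_i−P)·(A_i−P) = L_i²; let q_i = ‖A_i‖²−L_i²
q_1 = 100.0000+0.0000−58.0000 = 42.0000
row 1: 10.0000x + 0.0000y = 30.0000  (q_2=12.0000)
row 2: 10.0000x − 12.0000y = -6.0000  (q_3=48.0000)
Cramer on rows 1–2 → x = 3.0000, y = 3.0000

(3.0000, 3.0000)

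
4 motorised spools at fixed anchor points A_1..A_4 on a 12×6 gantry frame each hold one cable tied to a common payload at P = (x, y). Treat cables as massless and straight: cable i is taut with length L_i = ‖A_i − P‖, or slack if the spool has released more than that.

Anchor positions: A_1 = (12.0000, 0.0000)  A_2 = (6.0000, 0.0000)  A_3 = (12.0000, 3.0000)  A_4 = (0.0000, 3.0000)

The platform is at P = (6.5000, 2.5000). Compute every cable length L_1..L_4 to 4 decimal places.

L_1: Δ = A_1−P = (5.5000, -2.5000) → ‖Δ‖ = √36.5000 = 6.0415
L_2: Δ = A_2−P = (-0.5000, -2.5000) → ‖Δ‖ = √6.5000 = 2.5495
L_3: Δ = A_3−P = (5.5000, 0.5000) → ‖Δ‖ = √30.5000 = 5.5227
L_4: Δ = A_4−P = (-6.5000, 0.5000) → ‖Δ‖ = √42.5000 = 6.5192

(6.0415, 2.5495, 5.5227, 6.5192)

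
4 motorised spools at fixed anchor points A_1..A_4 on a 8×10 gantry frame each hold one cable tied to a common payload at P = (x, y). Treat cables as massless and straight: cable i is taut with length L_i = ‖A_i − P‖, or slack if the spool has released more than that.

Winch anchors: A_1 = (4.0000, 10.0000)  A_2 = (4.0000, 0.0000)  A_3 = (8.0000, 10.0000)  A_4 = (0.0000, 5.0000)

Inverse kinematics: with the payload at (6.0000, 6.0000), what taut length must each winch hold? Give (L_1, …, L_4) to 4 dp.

(4.4721, 6.3246, 4.4721, 6.0828)

cable 1: Δx=-2.0000, Δy=4.0000; L_1 = √(Δx²+Δy²) = 4.4721
cable 2: Δx=-2.0000, Δy=-6.0000; L_2 = √(Δx²+Δy²) = 6.3246
cable 3: Δx=2.0000, Δy=4.0000; L_3 = √(Δx²+Δy²) = 4.4721
cable 4: Δx=-6.0000, Δy=-1.0000; L_4 = √(Δx²+Δy²) = 6.0828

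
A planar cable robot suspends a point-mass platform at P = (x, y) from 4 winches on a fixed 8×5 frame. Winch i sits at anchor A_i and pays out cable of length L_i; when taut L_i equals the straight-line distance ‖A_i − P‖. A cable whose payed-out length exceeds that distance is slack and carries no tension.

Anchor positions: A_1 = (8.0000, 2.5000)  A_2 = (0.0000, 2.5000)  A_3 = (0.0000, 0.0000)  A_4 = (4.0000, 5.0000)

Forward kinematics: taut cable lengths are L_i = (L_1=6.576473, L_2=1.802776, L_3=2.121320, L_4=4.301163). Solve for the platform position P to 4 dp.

(1.5000, 1.5000)

circle eqns → linear via eq_j − eq_1; set q_j = A_j·A_j − L_j²
q_1 = 64.0000+6.2500−43.2500 = 27.0000
16.0000·x + 0.0000·y = q_1−q_2 = 24.0000
16.0000·x + 5.0000·y = q_1−q_3 = 31.5000
8.0000·x − 5.0000·y = q_1−q_4 = 4.5000
solve first two rows → x=1.5000, y=1.5000
check cable 4: ‖A_4−P‖² = 18.5000 ≈ L_4² = 18.5000 ✓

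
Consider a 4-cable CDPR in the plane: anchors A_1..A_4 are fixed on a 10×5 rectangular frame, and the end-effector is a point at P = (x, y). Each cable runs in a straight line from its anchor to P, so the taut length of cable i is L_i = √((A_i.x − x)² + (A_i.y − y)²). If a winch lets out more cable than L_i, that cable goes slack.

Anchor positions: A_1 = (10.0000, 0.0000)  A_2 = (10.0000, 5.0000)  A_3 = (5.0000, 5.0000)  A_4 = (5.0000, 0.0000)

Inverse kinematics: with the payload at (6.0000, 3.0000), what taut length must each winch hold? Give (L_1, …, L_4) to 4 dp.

(5.0000, 4.4721, 2.2361, 3.1623)

cable 1: Δx=4.0000, Δy=-3.0000; L_1 = √(Δx²+Δy²) = 5.0000
cable 2: Δx=4.0000, Δy=2.0000; L_2 = √(Δx²+Δy²) = 4.4721
cable 3: Δx=-1.0000, Δy=2.0000; L_3 = √(Δx²+Δy²) = 2.2361
cable 4: Δx=-1.0000, Δy=-3.0000; L_4 = √(Δx²+Δy²) = 3.1623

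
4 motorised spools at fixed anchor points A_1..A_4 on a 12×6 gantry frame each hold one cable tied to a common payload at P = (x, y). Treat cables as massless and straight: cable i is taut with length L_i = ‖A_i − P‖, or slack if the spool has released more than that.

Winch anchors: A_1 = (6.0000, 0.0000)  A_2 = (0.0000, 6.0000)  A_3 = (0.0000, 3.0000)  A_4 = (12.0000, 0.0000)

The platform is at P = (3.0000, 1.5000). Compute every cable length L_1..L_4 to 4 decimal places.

L_1: Δ = A_1−P = (3.0000, -1.5000) → ‖Δ‖ = √11.2500 = 3.3541
L_2: Δ = A_2−P = (-3.0000, 4.5000) → ‖Δ‖ = √29.2500 = 5.4083
L_3: Δ = A_3−P = (-3.0000, 1.5000) → ‖Δ‖ = √11.2500 = 3.3541
L_4: Δ = A_4−P = (9.0000, -1.5000) → ‖Δ‖ = √83.2500 = 9.1241

(3.3541, 5.4083, 3.3541, 9.1241)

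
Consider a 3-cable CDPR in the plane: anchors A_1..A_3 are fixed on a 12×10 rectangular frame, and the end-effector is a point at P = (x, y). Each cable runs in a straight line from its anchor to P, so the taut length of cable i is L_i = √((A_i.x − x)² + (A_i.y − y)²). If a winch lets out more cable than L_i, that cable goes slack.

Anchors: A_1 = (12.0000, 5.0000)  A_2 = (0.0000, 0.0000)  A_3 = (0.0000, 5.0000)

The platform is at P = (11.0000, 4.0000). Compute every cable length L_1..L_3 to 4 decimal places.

L_1 = √((12.0000−11.0000)² + (5.0000−4.0000)²) = 1.4142
L_2 = √((0.0000−11.0000)² + (0.0000−4.0000)²) = 11.7047
L_3 = √((0.0000−11.0000)² + (5.0000−4.0000)²) = 11.0454

(1.4142, 11.7047, 11.0454)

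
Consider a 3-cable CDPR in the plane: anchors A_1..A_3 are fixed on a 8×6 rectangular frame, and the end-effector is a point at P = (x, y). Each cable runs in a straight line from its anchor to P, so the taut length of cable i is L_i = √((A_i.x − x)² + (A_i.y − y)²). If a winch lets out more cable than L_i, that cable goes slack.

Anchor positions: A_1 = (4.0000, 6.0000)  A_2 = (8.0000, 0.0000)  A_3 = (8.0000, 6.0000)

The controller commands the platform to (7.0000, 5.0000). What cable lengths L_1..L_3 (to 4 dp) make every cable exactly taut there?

(3.1623, 5.0990, 1.4142)

L_1 = √((4.0000−7.0000)² + (6.0000−5.0000)²) = 3.1623
L_2 = √((8.0000−7.0000)² + (0.0000−5.0000)²) = 5.0990
L_3 = √((8.0000−7.0000)² + (6.0000−5.0000)²) = 1.4142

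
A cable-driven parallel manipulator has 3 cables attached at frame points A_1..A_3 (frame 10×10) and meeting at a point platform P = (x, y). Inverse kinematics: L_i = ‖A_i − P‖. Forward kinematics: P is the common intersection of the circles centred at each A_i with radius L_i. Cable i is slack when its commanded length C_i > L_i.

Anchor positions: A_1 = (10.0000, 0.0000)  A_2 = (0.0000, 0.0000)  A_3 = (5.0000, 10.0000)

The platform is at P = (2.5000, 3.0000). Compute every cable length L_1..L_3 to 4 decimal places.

(8.0777, 3.9051, 7.4330)

cable 1: Δx=7.5000, Δy=-3.0000; L_1 = √(Δx²+Δy²) = 8.0777
cable 2: Δx=-2.5000, Δy=-3.0000; L_2 = √(Δx²+Δy²) = 3.9051
cable 3: Δx=2.5000, Δy=7.0000; L_3 = √(Δx²+Δy²) = 7.4330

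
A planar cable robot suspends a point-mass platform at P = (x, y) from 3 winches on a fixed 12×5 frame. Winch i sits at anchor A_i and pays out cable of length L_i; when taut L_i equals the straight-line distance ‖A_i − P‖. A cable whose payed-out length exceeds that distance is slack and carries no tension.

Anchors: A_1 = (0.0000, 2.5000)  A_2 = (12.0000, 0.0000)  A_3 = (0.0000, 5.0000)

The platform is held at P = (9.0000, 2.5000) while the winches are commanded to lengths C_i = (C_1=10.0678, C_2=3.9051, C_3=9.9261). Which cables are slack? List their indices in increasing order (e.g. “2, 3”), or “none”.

1, 3

i=1: geometric 9.0000 vs commanded 10.0678 ⇒ slack
i=2: geometric 3.9051 vs commanded 3.9051 ⇒ taut
i=3: geometric 9.3408 vs commanded 9.9261 ⇒ slack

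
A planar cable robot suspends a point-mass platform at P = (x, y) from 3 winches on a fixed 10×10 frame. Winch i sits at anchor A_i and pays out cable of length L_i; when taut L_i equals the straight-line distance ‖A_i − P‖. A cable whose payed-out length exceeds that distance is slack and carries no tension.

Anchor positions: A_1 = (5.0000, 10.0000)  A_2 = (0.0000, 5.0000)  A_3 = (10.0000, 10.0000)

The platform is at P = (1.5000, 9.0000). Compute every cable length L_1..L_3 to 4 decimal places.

(3.6401, 4.2720, 8.5586)

L_1 = √((5.0000−1.5000)² + (10.0000−9.0000)²) = 3.6401
L_2 = √((0.0000−1.5000)² + (5.0000−9.0000)²) = 4.2720
L_3 = √((10.0000−1.5000)² + (10.0000−9.0000)²) = 8.5586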